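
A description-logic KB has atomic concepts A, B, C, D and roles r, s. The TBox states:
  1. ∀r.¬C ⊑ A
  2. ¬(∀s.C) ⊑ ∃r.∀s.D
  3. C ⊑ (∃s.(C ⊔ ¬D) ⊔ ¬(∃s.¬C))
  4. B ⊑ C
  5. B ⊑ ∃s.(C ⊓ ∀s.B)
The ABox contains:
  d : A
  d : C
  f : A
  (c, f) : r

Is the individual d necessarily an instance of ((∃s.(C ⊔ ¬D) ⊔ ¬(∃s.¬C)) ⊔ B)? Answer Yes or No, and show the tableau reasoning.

1. d : ((∃s.(C ⊔ ¬D) ⊔ ¬(∃s.¬C)) ⊔ B)?  L(d) = {A, C} ∪ {((∀s.(¬C ⊓ D) ⊓ ∃s.¬C) ⊓ ¬B)}
   clash {C, ¬C} at an ∃-successor — d ∈ ((∃s.(C ⊔ ¬D) ⊔ ¬(∃s.¬C)) ⊔ B)
2. Hence d : ((∃s.(C ⊔ ¬D) ⊔ ¬(∃s.¬C)) ⊔ B): entailed.

Yes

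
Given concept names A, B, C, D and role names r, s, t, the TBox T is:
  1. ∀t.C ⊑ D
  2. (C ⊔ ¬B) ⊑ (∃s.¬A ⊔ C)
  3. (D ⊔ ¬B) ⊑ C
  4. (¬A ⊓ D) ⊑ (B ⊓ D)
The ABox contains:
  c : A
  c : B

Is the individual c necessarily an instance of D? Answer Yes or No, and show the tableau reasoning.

No

1. c : D?  L(c) = {A, B} ∪ {¬D}
   open: L(c) ⊇ {A, B, ¬C, ¬D, ∃t.¬C} (+ ∃-successors) — c ∉ D possible
2. Hence c : D: not entailed.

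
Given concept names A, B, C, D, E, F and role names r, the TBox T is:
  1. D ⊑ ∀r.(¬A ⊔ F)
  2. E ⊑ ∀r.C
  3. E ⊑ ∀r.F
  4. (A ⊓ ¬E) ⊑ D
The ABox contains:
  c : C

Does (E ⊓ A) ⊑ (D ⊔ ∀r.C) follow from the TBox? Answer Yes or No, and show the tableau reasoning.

Yes

1. (E ⊓ A) ⊑ (D ⊔ ∀r.C)  ⇔  ((E ⊓ A) ⊓ (¬D ⊓ ∃r.¬C)) unsat w.r.t. T
   all branches close; clash {D, ¬D} at x₀
2. Hence (E ⊓ A) ⊑ (D ⊔ ∀r.C): entailed.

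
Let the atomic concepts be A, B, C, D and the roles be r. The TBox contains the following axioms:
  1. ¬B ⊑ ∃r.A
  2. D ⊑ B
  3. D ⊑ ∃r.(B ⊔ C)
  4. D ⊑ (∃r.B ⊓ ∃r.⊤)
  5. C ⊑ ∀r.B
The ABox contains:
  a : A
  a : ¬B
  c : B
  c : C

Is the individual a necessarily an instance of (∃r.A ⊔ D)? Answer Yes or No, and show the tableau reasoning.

Yes

1. a : (∃r.A ⊔ D)?  L(a) = {A, ¬B} ∪ {(∀r.¬A ⊓ ¬D)}
   clash {A, ¬A} at an ∃-successor — a ∈ (∃r.A ⊔ D)
2. Hence a : (∃r.A ⊔ D): entailed.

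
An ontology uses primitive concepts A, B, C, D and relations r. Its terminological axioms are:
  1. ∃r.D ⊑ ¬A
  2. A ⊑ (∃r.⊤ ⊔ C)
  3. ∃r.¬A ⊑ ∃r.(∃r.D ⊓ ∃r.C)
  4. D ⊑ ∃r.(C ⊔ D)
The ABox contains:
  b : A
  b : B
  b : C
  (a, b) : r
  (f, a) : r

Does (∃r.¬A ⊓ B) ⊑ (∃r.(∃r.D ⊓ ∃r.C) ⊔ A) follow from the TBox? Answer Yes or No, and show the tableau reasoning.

1. (∃r.¬A ⊓ B) ⊑ (∃r.(∃r.D ⊓ ∃r.C) ⊔ A)  ⇔  ((∃r.¬A ⊓ B) ⊓ (∀r.(∀r.¬D ⊔ ∀r.¬C) ⊓ ¬A)) unsat w.r.t. T
   all branches close; clash {C, ¬C} at an ∃-successor
2. Hence (∃r.¬A ⊓ B) ⊑ (∃r.(∃r.D ⊓ ∃r.C) ⊔ A): entailed.

Yes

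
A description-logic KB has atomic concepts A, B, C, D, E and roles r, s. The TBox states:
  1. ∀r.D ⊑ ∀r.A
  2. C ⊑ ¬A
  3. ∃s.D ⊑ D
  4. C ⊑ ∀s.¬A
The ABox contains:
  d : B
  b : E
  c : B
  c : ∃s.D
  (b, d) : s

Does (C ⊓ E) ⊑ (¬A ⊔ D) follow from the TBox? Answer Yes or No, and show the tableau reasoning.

Yes

1. (C ⊓ E) ⊑ (¬A ⊔ D)  ⇔  ((C ⊓ E) ⊓ (A ⊓ ¬D)) unsat w.r.t. T
   all branches close; clash {A, ¬A} at x₀
2. Hence (C ⊓ E) ⊑ (¬A ⊔ D): entailed.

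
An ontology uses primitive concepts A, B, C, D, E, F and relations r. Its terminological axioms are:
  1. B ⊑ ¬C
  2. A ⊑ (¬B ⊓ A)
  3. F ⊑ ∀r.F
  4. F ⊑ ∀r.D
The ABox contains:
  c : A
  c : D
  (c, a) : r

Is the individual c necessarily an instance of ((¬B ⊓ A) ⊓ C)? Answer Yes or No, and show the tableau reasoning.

1. c : ((¬B ⊓ A) ⊓ C)?  L(c) = {A, D} ∪ {((B ⊔ ¬A) ⊔ ¬C)}
   apply at c: A⊑(¬B ⊓ A)
   open: L(c) ⊇ {A, D, ¬B, ¬C, ¬F} — c ∉ ((¬B ⊓ A) ⊓ C) possible
2. Hence c : ((¬B ⊓ A) ⊓ C): not entailed.

No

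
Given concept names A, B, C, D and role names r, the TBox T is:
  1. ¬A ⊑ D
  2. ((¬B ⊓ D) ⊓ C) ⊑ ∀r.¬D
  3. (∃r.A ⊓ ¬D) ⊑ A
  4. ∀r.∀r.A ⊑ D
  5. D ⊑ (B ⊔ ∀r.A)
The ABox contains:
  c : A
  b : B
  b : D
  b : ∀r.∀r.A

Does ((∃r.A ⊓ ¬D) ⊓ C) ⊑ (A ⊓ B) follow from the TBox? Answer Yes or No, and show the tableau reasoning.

No

1. ((∃r.A ⊓ ¬D) ⊓ C) ⊑ (A ⊓ B)  ⇔  (((∃r.A ⊓ ¬D) ⊓ C) ⊓ (¬A ⊔ ¬B)) unsat w.r.t. T
   apply at x₀: (∃r.A ⊓ ¬D)⊑A
   open: L(x₀) ⊇ {A, C, ¬B, ¬D, ∃r.A, …} (+ ∃-successors)
2. Hence ((∃r.A ⊓ ¬D) ⊓ C) ⊑ (A ⊓ B): not entailed.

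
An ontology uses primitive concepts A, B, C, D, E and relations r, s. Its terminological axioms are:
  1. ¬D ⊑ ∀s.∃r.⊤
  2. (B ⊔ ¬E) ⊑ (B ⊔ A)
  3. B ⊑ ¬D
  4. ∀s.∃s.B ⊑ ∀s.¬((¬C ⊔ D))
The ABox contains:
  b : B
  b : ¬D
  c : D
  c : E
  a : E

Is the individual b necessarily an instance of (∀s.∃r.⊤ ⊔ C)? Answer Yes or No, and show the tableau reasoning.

1. b : (∀s.∃r.⊤ ⊔ C)?  L(b) = {B, ¬D} ∪ {(∃s.∀r.⊥ ⊓ ¬C)}
   clash ⊥ at an ∃-successor — b ∈ (∀s.∃r.⊤ ⊔ C)
2. Hence b : (∀s.∃r.⊤ ⊔ C): entailed.

Yes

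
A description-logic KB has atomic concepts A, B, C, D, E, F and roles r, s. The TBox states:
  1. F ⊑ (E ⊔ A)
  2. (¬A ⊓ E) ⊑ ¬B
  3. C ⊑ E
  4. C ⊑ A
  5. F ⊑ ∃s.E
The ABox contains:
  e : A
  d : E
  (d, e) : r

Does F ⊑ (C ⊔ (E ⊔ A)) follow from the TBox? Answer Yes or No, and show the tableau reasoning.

Yes

1. F ⊑ (C ⊔ (E ⊔ A))  ⇔  (F ⊓ (¬C ⊓ (¬E ⊓ ¬A))) unsat w.r.t. T
   all branches close; clash {A, ¬A} at x₀
2. Hence F ⊑ (C ⊔ (E ⊔ A)): entailed.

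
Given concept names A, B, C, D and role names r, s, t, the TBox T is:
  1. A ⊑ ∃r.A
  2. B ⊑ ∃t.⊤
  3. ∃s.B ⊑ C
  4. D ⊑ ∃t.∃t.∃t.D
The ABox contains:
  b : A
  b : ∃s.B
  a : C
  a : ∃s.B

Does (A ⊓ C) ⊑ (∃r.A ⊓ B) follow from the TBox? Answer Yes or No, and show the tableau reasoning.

1. (A ⊓ C) ⊑ (∃r.A ⊓ B)  ⇔  ((A ⊓ C) ⊓ (∀r.¬A ⊔ ¬B)) unsat w.r.t. T
   apply at x₀: A⊑∃r.A
   open: L(x₀) ⊇ {A, C, ¬B, ¬D, ∃r.A} (+ ∃-successors)
2. Hence (A ⊓ C) ⊑ (∃r.A ⊓ B): not entailed.

No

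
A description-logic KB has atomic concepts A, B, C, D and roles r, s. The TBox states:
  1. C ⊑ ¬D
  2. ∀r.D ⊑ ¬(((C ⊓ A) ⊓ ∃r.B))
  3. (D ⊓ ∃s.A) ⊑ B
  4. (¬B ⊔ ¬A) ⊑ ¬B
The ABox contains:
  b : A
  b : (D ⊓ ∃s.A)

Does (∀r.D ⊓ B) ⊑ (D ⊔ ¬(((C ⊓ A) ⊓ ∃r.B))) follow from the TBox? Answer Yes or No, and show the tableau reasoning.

Yes

1. (∀r.D ⊓ B) ⊑ (D ⊔ ¬(((C ⊓ A) ⊓ ∃r.B)))  ⇔  ((∀r.D ⊓ B) ⊓ (¬D ⊓ ((C ⊓ A) ⊓ ∃r.B))) unsat w.r.t. T
   all branches close; clash {B, ¬B} at x₀
2. Hence (∀r.D ⊓ B) ⊑ (D ⊔ ¬(((C ⊓ A) ⊓ ∃r.B))): entailed.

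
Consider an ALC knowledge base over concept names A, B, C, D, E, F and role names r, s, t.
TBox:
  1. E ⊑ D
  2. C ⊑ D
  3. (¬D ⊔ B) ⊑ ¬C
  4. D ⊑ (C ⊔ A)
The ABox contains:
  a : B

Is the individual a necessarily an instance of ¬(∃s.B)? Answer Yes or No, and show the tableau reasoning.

1. a : ¬(∃s.B)?  L(a) = {B} ∪ {∃s.B}
   open: L(a) ⊇ {B, ¬C, ¬D, ¬E, ∃s.B} (+ ∃-successors) — a ∉ ¬(∃s.B) possible
2. Hence a : ¬(∃s.B): not entailed.

No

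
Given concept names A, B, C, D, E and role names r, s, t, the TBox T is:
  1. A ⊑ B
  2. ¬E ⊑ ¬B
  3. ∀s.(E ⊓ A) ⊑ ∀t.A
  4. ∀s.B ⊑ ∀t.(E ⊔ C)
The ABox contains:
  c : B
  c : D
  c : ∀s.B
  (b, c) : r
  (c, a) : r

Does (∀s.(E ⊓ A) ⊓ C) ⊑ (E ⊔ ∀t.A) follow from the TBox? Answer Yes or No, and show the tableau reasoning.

1. (∀s.(E ⊓ A) ⊓ C) ⊑ (E ⊔ ∀t.A)  ⇔  ((∀s.(E ⊓ A) ⊓ C) ⊓ (¬E ⊓ ∃t.¬A)) unsat w.r.t. T
   all branches close; clash {B, ¬B} at x₀
2. Hence (∀s.(E ⊓ A) ⊓ C) ⊑ (E ⊔ ∀t.A): entailed.

Yes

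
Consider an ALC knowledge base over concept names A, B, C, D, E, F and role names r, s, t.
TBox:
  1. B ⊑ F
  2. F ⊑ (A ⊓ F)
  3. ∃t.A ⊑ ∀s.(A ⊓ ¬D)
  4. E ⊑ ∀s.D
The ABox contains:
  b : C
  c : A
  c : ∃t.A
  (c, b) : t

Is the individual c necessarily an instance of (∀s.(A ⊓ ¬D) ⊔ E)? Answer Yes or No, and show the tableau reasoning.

1. c : (∀s.(A ⊓ ¬D) ⊔ E)?  L(c) = {A, ∃t.A} ∪ {(∃s.(¬A ⊔ D) ⊓ ¬E)}
   clash {D, ¬D} at an ∃-successor — c ∈ (∀s.(A ⊓ ¬D) ⊔ E)
2. Hence c : (∀s.(A ⊓ ¬D) ⊔ E): entailed.

Yes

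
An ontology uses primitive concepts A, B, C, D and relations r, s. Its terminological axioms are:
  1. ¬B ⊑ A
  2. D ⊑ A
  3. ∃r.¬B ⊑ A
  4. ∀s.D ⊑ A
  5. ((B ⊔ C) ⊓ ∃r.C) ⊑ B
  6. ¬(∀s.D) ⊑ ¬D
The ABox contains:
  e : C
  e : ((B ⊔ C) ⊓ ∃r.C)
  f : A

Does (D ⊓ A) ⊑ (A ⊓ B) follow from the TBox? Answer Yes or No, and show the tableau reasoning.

1. (D ⊓ A) ⊑ (A ⊓ B)  ⇔  ((D ⊓ A) ⊓ (¬A ⊔ ¬B)) unsat w.r.t. T
   open: L(x₀) ⊇ {A, D, ¬B, ¬C, ∀s.D}
2. Hence (D ⊓ A) ⊑ (A ⊓ B): not entailed.

No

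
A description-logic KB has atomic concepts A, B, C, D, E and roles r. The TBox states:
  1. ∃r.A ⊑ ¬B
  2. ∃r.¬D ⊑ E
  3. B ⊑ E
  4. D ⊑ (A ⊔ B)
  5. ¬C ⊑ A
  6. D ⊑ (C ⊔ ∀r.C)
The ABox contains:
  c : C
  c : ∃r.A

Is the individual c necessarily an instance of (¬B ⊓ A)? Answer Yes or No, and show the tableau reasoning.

No

1. c : (¬B ⊓ A)?  L(c) = {C, ∃r.A} ∪ {(B ⊔ ¬A)}
   apply at c: ∃r.A⊑¬B
   open: L(c) ⊇ {C, ¬A, ¬B, ¬D, ∀r.D, …} (+ ∃-successors) — c ∉ (¬B ⊓ A) possible
2. Hence c : (¬B ⊓ A): not entailed.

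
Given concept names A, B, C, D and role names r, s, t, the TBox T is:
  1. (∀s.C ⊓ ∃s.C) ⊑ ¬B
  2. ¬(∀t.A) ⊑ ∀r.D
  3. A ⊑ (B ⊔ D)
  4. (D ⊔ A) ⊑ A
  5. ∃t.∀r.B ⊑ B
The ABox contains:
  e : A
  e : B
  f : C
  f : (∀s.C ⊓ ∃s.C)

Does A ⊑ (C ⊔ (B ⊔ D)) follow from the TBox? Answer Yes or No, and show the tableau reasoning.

1. A ⊑ (C ⊔ (B ⊔ D))  ⇔  (A ⊓ (¬C ⊓ (¬B ⊓ ¬D))) unsat w.r.t. T
   all branches close; clash {D, ¬D} at x₀
2. Hence A ⊑ (C ⊔ (B ⊔ D)): entailed.

Yes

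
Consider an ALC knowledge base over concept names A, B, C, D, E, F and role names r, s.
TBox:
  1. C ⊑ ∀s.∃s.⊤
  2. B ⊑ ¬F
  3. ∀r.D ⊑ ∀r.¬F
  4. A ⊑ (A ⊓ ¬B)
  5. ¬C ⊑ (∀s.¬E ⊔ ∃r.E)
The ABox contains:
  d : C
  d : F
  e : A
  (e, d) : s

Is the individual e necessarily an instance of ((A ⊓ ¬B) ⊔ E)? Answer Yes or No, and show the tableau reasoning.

1. e : ((A ⊓ ¬B) ⊔ E)?  L(e) = {A} ∪ {((¬A ⊔ B) ⊓ ¬E)}
   clash {B, ¬B} at e — e ∈ ((A ⊓ ¬B) ⊔ E)
2. Hence e : ((A ⊓ ¬B) ⊔ E): entailed.

Yes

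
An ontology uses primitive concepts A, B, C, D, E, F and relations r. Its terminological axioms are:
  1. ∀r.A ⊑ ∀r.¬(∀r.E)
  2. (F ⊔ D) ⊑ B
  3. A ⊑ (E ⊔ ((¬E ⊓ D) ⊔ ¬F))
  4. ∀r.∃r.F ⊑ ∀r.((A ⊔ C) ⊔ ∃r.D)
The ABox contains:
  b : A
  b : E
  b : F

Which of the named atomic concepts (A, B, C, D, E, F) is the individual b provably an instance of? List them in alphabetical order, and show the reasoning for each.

{A, B, E, F}

1. b : A?  L(b) = {A, E, F} ∪ {¬A}
   clash {A, ¬A} at b — b ∈ A
2. b : B?  L(b) = {A, E, F} ∪ {¬B}
   clash {B, ¬B} at b — b ∈ B
3. b : C?  L(b) = {A, E, F} ∪ {¬C}
   apply at b: A⊑(E ⊔ ((¬E ⊓ D) ⊔ ¬F))
   open: L(b) ⊇ {A, B, E, F, ¬C, …} (+ ∃-successors) — b ∉ C possible
4. b : D?  L(b) = {A, E, F} ∪ {¬D}
   apply at b: A⊑(E ⊔ ((¬E ⊓ D) ⊔ ¬F))
   open: L(b) ⊇ {A, B, E, F, ¬D, …} (+ ∃-successors) — b ∉ D possible
5. b : E?  L(b) = {A, E, F} ∪ {¬E}
   clash {E, ¬E} at b — b ∈ E
6. b : F?  L(b) = {A, E, F} ∪ {¬F}
   clash {F, ¬F} at b — b ∈ F
7. Entailed for b: {A, B, E, F}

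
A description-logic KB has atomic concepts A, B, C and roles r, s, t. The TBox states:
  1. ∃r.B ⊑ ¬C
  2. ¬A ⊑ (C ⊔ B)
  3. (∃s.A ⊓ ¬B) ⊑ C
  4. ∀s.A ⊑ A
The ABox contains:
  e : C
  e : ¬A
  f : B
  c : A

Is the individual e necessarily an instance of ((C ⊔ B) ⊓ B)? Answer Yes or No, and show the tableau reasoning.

No

1. e : ((C ⊔ B) ⊓ B)?  L(e) = {C, ¬A} ∪ {((¬C ⊓ ¬B) ⊔ ¬B)}
   apply at e: ¬A⊑(C ⊔ B)
   open: L(e) ⊇ {C, ¬A, ¬B, ∀r.¬B, ∃s.¬A} (+ ∃-successors) — e ∉ ((C ⊔ B) ⊓ B) possible
2. Hence e : ((C ⊔ B) ⊓ B): not entailed.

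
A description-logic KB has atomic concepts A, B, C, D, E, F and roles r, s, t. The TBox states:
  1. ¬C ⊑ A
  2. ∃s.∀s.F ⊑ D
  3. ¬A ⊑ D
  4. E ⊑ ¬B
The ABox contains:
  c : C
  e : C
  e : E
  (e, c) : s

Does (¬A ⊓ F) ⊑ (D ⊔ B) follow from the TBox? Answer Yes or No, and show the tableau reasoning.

1. (¬A ⊓ F) ⊑ (D ⊔ B)  ⇔  ((¬A ⊓ F) ⊓ (¬D ⊓ ¬B)) unsat w.r.t. T
   all branches close; clash {D, ¬D} at x₀
2. Hence (¬A ⊓ F) ⊑ (D ⊔ B): entailed.

Yes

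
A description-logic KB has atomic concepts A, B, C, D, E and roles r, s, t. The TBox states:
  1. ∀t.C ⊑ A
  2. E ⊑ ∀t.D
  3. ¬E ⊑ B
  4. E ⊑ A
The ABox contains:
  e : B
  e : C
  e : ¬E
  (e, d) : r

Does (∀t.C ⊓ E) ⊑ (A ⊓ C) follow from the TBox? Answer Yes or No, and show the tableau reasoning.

1. (∀t.C ⊓ E) ⊑ (A ⊓ C)  ⇔  ((∀t.C ⊓ E) ⊓ (¬A ⊔ ¬C)) unsat w.r.t. T
   apply at x₀: ∀t.C⊑A; E⊑∀t.D; E⊑A
   open: L(x₀) ⊇ {A, E, ¬C, ∀t.C, ∀t.D}
2. Hence (∀t.C ⊓ E) ⊑ (A ⊓ C): not entailed.

No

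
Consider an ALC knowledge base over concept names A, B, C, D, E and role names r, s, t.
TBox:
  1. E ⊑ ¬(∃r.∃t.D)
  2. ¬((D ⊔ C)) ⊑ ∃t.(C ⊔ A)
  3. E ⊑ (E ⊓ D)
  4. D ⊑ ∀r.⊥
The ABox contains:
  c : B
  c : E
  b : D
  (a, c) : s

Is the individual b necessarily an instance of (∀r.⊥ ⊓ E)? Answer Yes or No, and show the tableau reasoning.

1. b : (∀r.⊥ ⊓ E)?  L(b) = {D} ∪ {(∃r.⊤ ⊔ ¬E)}
   apply at b: D⊑∀r.⊥
   open: L(b) ⊇ {D, ¬E, ∀r.⊥} — b ∉ (∀r.⊥ ⊓ E) possible
2. Hence b : (∀r.⊥ ⊓ E): not entailed.

No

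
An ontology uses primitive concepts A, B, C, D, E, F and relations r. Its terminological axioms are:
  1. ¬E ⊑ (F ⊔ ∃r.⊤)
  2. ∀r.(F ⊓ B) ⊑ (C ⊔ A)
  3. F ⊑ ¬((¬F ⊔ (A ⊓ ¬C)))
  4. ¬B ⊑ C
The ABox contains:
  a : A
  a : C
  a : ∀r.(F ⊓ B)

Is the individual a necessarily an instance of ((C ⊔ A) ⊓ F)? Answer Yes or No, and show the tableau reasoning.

No

1. a : ((C ⊔ A) ⊓ F)?  L(a) = {A, C, ∀r.(F ⊓ B)} ∪ {((¬C ⊓ ¬A) ⊔ ¬F)}
   apply at a: ∀r.(F ⊓ B)⊑(C ⊔ A)
   open: L(a) ⊇ {A, C, E, ¬F, ∀r.(F ⊓ B)} — a ∉ ((C ⊔ A) ⊓ F) possible
2. Hence a : ((C ⊔ A) ⊓ F): not entailed.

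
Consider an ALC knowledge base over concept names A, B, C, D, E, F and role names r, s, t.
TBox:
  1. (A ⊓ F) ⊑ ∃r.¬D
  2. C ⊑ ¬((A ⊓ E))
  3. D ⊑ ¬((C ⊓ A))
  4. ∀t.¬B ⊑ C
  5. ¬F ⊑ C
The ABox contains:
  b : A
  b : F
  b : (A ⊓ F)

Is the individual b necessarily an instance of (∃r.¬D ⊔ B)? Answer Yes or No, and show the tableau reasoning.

1. b : (∃r.¬D ⊔ B)?  L(b) = {A, F, (A ⊓ F)} ∪ {(∀r.D ⊓ ¬B)}
   clash {A, ¬A} at b — b ∈ (∃r.¬D ⊔ B)
2. Hence b : (∃r.¬D ⊔ B): entailed.

Yes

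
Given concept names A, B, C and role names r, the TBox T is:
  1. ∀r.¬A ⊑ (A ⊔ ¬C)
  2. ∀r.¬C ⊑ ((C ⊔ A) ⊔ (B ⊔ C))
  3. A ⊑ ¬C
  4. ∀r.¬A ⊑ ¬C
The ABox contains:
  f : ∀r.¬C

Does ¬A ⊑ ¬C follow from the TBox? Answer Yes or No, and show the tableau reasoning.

No

1. ¬A ⊑ ¬C  ⇔  (¬A ⊓ C) unsat w.r.t. T
   open: L(x₀) ⊇ {C, ¬A, ∃r.A, ∃r.C} (+ ∃-successors)
2. Hence ¬A ⊑ ¬C: not entailed.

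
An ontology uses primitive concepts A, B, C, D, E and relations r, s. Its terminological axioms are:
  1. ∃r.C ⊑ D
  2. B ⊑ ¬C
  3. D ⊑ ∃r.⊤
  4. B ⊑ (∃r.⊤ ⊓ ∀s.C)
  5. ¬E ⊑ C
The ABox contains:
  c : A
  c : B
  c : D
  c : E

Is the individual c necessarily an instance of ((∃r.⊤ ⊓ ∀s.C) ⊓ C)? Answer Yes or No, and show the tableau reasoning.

No

1. c : ((∃r.⊤ ⊓ ∀s.C) ⊓ C)?  L(c) = {A, B, D, E} ∪ {((∀r.⊥ ⊔ ∃s.¬C) ⊔ ¬C)}
   apply at c: B⊑¬C; D⊑∃r.⊤; B⊑(∃r.⊤ ⊓ ∀s.C)
   open: L(c) ⊇ {A, B, D, E, ¬C, …} (+ ∃-successors) — c ∉ ((∃r.⊤ ⊓ ∀s.C) ⊓ C) possible
2. Hence c : ((∃r.⊤ ⊓ ∀s.C) ⊓ C): not entailed.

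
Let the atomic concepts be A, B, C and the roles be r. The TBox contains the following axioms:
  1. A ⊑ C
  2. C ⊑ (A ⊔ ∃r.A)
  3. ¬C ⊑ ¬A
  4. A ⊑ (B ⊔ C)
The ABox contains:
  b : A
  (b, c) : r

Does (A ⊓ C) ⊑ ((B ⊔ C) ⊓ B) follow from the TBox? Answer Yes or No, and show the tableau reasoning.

1. (A ⊓ C) ⊑ ((B ⊔ C) ⊓ B)  ⇔  ((A ⊓ C) ⊓ ((¬B ⊓ ¬C) ⊔ ¬B)) unsat w.r.t. T
   apply at x₀: C⊑(A ⊔ ∃r.A); A⊑(B ⊔ C)
   open: L(x₀) ⊇ {A, C, ¬B}
2. Hence (A ⊓ C) ⊑ ((B ⊔ C) ⊓ B): not entailed.

No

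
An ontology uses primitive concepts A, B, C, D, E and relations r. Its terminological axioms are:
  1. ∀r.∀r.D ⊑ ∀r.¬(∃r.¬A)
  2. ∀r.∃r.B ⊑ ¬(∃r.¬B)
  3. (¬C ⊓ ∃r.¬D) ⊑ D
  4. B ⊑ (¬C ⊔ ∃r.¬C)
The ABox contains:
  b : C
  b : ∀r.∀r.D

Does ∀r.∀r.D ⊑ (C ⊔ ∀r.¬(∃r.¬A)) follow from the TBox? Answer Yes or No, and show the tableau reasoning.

Yes

1. ∀r.∀r.D ⊑ (C ⊔ ∀r.¬(∃r.¬A))  ⇔  (∀r.∀r.D ⊓ (¬C ⊓ ∃r.∃r.¬A)) unsat w.r.t. T
   all branches close; clash {A, ¬A} at an ∃-successor
2. Hence ∀r.∀r.D ⊑ (C ⊔ ∀r.¬(∃r.¬A)): entailed.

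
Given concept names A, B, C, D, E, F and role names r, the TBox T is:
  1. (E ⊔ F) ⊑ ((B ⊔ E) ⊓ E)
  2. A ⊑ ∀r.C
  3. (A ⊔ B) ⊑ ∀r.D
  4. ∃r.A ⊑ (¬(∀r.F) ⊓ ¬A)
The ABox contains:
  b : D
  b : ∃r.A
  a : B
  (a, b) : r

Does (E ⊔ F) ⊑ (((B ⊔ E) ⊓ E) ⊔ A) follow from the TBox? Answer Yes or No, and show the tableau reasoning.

1. (E ⊔ F) ⊑ (((B ⊔ E) ⊓ E) ⊔ A)  ⇔  ((E ⊔ F) ⊓ (((¬B ⊓ ¬E) ⊔ ¬E) ⊓ ¬A)) unsat w.r.t. T
   all branches close; clash {E, ¬E} at x₀
2. Hence (E ⊔ F) ⊑ (((B ⊔ E) ⊓ E) ⊔ A): entailed.

Yes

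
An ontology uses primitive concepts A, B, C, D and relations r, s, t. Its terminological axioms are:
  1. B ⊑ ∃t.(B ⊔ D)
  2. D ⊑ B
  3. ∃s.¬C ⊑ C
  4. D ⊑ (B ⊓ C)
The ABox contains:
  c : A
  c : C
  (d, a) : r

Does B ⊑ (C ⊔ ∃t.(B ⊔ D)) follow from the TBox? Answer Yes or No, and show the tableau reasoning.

Yes

1. B ⊑ (C ⊔ ∃t.(B ⊔ D))  ⇔  (B ⊓ (¬C ⊓ ∀t.(¬B ⊓ ¬D))) unsat w.r.t. T
   all branches close; clash {C, ¬C} at x₀
2. Hence B ⊑ (C ⊔ ∃t.(B ⊔ D)): entailed.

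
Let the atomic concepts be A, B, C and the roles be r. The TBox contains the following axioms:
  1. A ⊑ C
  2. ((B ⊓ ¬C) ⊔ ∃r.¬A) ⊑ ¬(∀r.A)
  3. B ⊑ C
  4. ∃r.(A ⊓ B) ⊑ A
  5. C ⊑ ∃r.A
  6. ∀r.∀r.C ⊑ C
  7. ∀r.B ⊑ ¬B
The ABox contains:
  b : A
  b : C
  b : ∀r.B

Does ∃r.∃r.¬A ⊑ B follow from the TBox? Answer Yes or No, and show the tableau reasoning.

No

1. ∃r.∃r.¬A ⊑ B  ⇔  (∃r.∃r.¬A ⊓ ¬B) unsat w.r.t. T
   open: L(x₀) ⊇ {¬A, ¬B, ¬C, ∀r.(¬A ⊔ ¬B), ∀r.A, …} (+ ∃-successors)
2. Hence ∃r.∃r.¬A ⊑ B: not entailed.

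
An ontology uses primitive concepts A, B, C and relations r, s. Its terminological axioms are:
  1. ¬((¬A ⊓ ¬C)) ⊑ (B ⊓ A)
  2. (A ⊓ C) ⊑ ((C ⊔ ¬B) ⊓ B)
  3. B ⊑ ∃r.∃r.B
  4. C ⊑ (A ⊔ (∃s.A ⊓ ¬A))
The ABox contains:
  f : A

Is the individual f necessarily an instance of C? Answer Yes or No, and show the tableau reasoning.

No

1. f : C?  L(f) = {A} ∪ {¬C}
   open: L(f) ⊇ {A, B, ¬C, ∃r.∃r.B} (+ ∃-successors) — f ∉ C possible
2. Hence f : C: not entailed.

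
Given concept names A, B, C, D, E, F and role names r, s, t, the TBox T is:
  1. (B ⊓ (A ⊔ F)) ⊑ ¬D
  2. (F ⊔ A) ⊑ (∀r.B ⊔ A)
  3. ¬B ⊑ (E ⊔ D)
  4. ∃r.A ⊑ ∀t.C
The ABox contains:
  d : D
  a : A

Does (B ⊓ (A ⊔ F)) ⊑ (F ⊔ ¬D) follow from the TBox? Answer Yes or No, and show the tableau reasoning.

Yes

1. (B ⊓ (A ⊔ F)) ⊑ (F ⊔ ¬D)  ⇔  ((B ⊓ (A ⊔ F)) ⊓ (¬F ⊓ D)) unsat w.r.t. T
   all branches close; clash {F, ¬F} at x₀
2. Hence (B ⊓ (A ⊔ F)) ⊑ (F ⊔ ¬D): entailed.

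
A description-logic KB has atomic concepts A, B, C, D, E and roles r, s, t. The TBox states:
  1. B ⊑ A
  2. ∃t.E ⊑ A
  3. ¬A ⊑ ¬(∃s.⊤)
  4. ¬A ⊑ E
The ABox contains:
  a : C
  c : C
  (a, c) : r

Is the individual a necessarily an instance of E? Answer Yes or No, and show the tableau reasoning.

No

1. a : E?  L(a) = {C} ∪ {¬E}
   open: L(a) ⊇ {A, C, ¬E} — a ∉ E possible
2. Hence a : E: not entailed.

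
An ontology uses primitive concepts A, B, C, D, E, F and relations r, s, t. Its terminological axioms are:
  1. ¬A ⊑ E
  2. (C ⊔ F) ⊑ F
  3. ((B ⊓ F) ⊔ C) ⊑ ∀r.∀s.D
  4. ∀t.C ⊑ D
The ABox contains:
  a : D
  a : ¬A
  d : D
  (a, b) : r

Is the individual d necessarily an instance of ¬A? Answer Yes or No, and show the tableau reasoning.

1. d : ¬A?  L(d) = {D} ∪ {A}
   open: L(d) ⊇ {A, D, ¬C, ¬F} — d ∉ ¬A possible
2. Hence d : ¬A: not entailed.

No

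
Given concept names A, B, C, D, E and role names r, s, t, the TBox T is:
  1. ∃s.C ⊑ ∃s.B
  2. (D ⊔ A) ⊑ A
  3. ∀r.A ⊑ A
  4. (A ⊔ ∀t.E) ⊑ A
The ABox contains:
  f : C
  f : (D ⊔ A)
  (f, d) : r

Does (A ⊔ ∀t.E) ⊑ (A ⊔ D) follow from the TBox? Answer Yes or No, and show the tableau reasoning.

Yes

1. (A ⊔ ∀t.E) ⊑ (A ⊔ D)  ⇔  ((A ⊔ ∀t.E) ⊓ (¬A ⊓ ¬D)) unsat w.r.t. T
   all branches close; clash {A, ¬A} at x₀
2. Hence (A ⊔ ∀t.E) ⊑ (A ⊔ D): entailed.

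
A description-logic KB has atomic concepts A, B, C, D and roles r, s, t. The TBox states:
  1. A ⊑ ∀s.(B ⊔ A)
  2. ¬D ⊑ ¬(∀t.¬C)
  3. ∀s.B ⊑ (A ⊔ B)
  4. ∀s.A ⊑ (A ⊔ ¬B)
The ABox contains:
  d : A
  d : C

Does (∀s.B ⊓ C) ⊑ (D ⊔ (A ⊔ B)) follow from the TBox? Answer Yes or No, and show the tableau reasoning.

1. (∀s.B ⊓ C) ⊑ (D ⊔ (A ⊔ B))  ⇔  ((∀s.B ⊓ C) ⊓ (¬D ⊓ (¬A ⊓ ¬B))) unsat w.r.t. T
   all branches close; clash {B, ¬B} at x₀
2. Hence (∀s.B ⊓ C) ⊑ (D ⊔ (A ⊔ B)): entailed.

Yes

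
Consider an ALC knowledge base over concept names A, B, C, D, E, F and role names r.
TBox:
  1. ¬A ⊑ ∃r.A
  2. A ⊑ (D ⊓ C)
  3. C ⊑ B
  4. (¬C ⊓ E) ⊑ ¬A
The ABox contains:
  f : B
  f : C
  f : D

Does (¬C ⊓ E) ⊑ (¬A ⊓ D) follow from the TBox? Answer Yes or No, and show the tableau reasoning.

No

1. (¬C ⊓ E) ⊑ (¬A ⊓ D)  ⇔  ((¬C ⊓ E) ⊓ (A ⊔ ¬D)) unsat w.r.t. T
   apply at x₀: (¬C ⊓ E)⊑¬A
   open: L(x₀) ⊇ {E, ¬A, ¬C, ¬D, ∃r.A} (+ ∃-successors)
2. Hence (¬C ⊓ E) ⊑ (¬A ⊓ D): not entailed.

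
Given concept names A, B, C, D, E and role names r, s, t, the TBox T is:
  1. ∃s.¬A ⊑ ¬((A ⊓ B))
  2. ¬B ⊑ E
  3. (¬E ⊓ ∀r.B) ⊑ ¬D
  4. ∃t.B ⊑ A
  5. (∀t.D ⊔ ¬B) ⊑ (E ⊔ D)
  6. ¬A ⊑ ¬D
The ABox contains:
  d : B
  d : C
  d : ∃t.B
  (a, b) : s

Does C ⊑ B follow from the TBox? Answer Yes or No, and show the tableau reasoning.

No

1. C ⊑ B  ⇔  (C ⊓ ¬B) unsat w.r.t. T
   apply at x₀: ¬B⊑E
   open: L(x₀) ⊇ {A, C, E, ¬B, ∀s.A}
2. Hence C ⊑ B: not entailed.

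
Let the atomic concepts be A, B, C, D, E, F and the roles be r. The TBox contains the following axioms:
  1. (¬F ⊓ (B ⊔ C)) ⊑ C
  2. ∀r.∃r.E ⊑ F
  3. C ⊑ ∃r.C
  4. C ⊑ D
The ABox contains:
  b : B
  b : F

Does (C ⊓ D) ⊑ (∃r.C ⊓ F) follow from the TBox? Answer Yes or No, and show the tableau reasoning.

No

1. (C ⊓ D) ⊑ (∃r.C ⊓ F)  ⇔  ((C ⊓ D) ⊓ (∀r.¬C ⊔ ¬F)) unsat w.r.t. T
   apply at x₀: C⊑∃r.C
   open: L(x₀) ⊇ {C, D, ¬F, ∃r.C, ∃r.∀r.¬E} (+ ∃-successors)
2. Hence (C ⊓ D) ⊑ (∃r.C ⊓ F): not entailed.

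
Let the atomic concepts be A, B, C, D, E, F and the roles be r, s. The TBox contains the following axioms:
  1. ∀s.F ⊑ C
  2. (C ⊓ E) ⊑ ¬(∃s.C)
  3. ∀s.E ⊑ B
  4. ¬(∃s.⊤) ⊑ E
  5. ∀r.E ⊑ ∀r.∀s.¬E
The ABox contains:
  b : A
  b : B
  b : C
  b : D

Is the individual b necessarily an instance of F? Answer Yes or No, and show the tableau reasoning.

1. b : F?  L(b) = {A, B, C, D} ∪ {¬F}
   open: L(b) ⊇ {A, B, C, D, ¬E, …} (+ ∃-successors) — b ∉ F possible
2. Hence b : F: not entailed.

No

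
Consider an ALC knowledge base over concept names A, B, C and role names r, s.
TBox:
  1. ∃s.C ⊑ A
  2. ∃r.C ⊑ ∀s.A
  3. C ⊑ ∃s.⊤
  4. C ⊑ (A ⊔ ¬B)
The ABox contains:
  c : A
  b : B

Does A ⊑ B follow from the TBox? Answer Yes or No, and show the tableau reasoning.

1. A ⊑ B  ⇔  (A ⊓ ¬B) unsat w.r.t. T
   open: L(x₀) ⊇ {A, ¬B, ¬C, ∀r.¬C}
2. Hence A ⊑ B: not entailed.

No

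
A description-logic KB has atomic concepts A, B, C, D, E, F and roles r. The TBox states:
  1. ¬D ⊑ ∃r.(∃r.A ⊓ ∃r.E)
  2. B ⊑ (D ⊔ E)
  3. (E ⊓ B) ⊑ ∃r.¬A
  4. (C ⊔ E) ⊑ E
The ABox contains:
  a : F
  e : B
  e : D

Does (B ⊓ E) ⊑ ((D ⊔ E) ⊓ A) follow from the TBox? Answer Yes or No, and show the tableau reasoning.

1. (B ⊓ E) ⊑ ((D ⊔ E) ⊓ A)  ⇔  ((B ⊓ E) ⊓ ((¬D ⊓ ¬E) ⊔ ¬A)) unsat w.r.t. T
   apply at x₀: B⊑(D ⊔ E)
   open: L(x₀) ⊇ {B, D, E, ¬A, ∃r.¬A} (+ ∃-successors)
2. Hence (B ⊓ E) ⊑ ((D ⊔ E) ⊓ A): not entailed.

No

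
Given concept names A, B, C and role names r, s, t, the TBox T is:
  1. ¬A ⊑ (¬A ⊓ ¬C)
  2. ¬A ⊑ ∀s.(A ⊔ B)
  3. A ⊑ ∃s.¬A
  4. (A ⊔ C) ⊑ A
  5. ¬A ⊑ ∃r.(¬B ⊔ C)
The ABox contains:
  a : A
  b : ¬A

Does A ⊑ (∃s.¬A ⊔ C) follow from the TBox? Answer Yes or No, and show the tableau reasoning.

1. A ⊑ (∃s.¬A ⊔ C)  ⇔  (A ⊓ (∀s.A ⊓ ¬C)) unsat w.r.t. T
   all branches close; clash {A, ¬A} at an ∃-successor
2. Hence A ⊑ (∃s.¬A ⊔ C): entailed.

Yes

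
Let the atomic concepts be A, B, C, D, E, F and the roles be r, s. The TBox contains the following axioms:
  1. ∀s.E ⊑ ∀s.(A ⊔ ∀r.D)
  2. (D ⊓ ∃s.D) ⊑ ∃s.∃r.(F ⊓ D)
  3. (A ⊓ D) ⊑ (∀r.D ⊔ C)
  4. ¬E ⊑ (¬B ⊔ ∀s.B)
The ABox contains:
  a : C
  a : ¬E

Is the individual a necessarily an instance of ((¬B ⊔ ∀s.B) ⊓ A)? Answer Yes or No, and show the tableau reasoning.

No

1. a : ((¬B ⊔ ∀s.B) ⊓ A)?  L(a) = {C, ¬E} ∪ {((B ⊓ ∃s.¬B) ⊔ ¬A)}
   apply at a: ¬E⊑(¬B ⊔ ∀s.B)
   open: L(a) ⊇ {C, ¬A, ¬B, ¬D, ¬E, …} (+ ∃-successors) — a ∉ ((¬B ⊔ ∀s.B) ⊓ A) possible
2. Hence a : ((¬B ⊔ ∀s.B) ⊓ A): not entailed.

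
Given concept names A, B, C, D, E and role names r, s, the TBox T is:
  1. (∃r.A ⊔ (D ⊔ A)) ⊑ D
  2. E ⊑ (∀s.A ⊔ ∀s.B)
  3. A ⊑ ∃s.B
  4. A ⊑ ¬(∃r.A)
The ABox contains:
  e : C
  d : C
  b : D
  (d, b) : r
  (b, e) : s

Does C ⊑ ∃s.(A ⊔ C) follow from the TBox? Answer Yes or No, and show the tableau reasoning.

1. C ⊑ ∃s.(A ⊔ C)  ⇔  (C ⊓ ∀s.(¬A ⊓ ¬C)) unsat w.r.t. T
   open: L(x₀) ⊇ {C, ¬A, ¬D, ¬E, ∀r.¬A, …}
2. Hence C ⊑ ∃s.(A ⊔ C): not entailed.

No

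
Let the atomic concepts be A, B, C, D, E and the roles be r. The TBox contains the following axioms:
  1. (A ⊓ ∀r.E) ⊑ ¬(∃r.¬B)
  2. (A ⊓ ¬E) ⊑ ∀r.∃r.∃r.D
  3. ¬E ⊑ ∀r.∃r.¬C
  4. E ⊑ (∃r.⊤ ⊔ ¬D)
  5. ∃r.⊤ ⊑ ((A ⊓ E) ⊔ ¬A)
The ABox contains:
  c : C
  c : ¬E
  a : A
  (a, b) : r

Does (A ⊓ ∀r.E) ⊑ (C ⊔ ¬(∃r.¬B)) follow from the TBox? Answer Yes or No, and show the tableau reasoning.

1. (A ⊓ ∀r.E) ⊑ (C ⊔ ¬(∃r.¬B))  ⇔  ((A ⊓ ∀r.E) ⊓ (¬C ⊓ ∃r.¬B)) unsat w.r.t. T
   all branches close; clash {A, ¬A} at x₀
2. Hence (A ⊓ ∀r.E) ⊑ (C ⊔ ¬(∃r.¬B)): entailed.

Yes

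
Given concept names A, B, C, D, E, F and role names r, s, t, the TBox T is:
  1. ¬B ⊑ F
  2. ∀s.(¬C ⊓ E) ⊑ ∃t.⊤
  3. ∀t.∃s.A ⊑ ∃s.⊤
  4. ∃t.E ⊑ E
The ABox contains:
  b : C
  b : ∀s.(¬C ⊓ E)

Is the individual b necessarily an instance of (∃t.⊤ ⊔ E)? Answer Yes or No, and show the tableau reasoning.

1. b : (∃t.⊤ ⊔ E)?  L(b) = {C, ∀s.(¬C ⊓ E)} ∪ {(∀t.⊥ ⊓ ¬E)}
   clash {E, ¬E} at b — b ∈ (∃t.⊤ ⊔ E)
2. Hence b : (∃t.⊤ ⊔ E): entailed.

Yes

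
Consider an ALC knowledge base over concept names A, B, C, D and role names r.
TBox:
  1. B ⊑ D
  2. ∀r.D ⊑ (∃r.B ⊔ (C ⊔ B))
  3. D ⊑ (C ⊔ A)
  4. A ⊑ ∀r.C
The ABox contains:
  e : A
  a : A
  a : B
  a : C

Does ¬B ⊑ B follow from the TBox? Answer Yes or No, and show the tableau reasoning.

1. ¬B ⊑ B  ⇔  (¬B ⊓ ¬B) unsat w.r.t. T
   open: L(x₀) ⊇ {¬A, ¬B, ¬D, ∃r.¬D} (+ ∃-successors)
2. Hence ¬B ⊑ B: not entailed.

No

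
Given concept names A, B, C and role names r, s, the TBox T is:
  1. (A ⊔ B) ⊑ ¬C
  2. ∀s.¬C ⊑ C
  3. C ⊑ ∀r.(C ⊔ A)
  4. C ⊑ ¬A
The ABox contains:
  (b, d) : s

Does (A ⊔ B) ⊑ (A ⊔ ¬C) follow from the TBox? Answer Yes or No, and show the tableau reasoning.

Yes

1. (A ⊔ B) ⊑ (A ⊔ ¬C)  ⇔  ((A ⊔ B) ⊓ (¬A ⊓ C)) unsat w.r.t. T
   all branches close; clash {C, ¬C} at x₀
2. Hence (A ⊔ B) ⊑ (A ⊔ ¬C): entailed.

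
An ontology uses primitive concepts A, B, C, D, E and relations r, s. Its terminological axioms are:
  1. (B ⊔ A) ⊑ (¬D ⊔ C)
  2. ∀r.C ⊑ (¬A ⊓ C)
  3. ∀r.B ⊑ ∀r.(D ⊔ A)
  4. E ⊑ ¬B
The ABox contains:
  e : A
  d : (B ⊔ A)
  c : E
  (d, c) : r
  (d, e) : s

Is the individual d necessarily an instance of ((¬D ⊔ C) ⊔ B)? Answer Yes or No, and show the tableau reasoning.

Yes

1. d : ((¬D ⊔ C) ⊔ B)?  L(d) = {(B ⊔ A)} ∪ {((D ⊓ ¬C) ⊓ ¬B)}
   clash {C, ¬C} at d — d ∈ ((¬D ⊔ C) ⊔ B)
2. Hence d : ((¬D ⊔ C) ⊔ B): entailed.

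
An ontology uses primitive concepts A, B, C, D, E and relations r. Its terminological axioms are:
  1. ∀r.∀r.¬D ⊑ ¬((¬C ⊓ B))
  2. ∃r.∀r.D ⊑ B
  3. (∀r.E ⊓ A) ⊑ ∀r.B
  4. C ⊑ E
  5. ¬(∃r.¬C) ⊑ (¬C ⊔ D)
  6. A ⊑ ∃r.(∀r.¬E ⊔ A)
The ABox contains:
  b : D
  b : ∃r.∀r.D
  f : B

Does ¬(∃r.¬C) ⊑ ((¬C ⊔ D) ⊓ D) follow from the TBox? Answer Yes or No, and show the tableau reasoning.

No

1. ¬(∃r.¬C) ⊑ ((¬C ⊔ D) ⊓ D)  ⇔  (∀r.C ⊓ ((C ⊓ ¬D) ⊔ ¬D)) unsat w.r.t. T
   apply at x₀: ¬(∃r.¬C)⊑(¬C ⊔ D)
   open: L(x₀) ⊇ {¬A, ¬C, ¬D, ∀r.C, ∀r.∃r.¬D, …} (+ ∃-successors)
2. Hence ¬(∃r.¬C) ⊑ ((¬C ⊔ D) ⊓ D): not entailed.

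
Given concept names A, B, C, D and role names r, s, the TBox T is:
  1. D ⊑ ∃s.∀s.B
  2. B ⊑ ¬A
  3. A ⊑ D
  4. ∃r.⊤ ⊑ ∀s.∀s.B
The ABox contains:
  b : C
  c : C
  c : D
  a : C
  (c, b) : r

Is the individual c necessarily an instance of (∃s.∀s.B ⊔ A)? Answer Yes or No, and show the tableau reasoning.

1. c : (∃s.∀s.B ⊔ A)?  L(c) = {C, D} ∪ {(∀s.∃s.¬B ⊓ ¬A)}
   clash {B, ¬B} at an ∃-successor — c ∈ (∃s.∀s.B ⊔ A)
2. Hence c : (∃s.∀s.B ⊔ A): entailed.

Yes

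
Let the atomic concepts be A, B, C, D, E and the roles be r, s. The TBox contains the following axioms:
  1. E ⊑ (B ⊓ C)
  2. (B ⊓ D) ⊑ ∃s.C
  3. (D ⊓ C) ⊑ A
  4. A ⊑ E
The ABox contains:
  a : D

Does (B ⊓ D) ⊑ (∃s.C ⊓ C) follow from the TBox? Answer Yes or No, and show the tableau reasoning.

1. (B ⊓ D) ⊑ (∃s.C ⊓ C)  ⇔  ((B ⊓ D) ⊓ (∀s.¬C ⊔ ¬C)) unsat w.r.t. T
   apply at x₀: (B ⊓ D)⊑∃s.C
   open: L(x₀) ⊇ {B, D, ¬A, ¬C, ¬E, …} (+ ∃-successors)
2. Hence (B ⊓ D) ⊑ (∃s.C ⊓ C): not entailed.

No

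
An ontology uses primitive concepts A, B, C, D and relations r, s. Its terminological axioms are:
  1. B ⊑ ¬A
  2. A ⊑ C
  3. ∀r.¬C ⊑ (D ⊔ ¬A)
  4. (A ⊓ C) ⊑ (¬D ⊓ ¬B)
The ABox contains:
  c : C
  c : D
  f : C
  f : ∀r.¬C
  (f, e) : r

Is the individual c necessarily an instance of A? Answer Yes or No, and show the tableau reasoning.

1. c : A?  L(c) = {C, D} ∪ {¬A}
   open: L(c) ⊇ {C, D, ¬A, ∃r.C} (+ ∃-successors) — c ∉ A possible
2. Hence c : A: not entailed.

No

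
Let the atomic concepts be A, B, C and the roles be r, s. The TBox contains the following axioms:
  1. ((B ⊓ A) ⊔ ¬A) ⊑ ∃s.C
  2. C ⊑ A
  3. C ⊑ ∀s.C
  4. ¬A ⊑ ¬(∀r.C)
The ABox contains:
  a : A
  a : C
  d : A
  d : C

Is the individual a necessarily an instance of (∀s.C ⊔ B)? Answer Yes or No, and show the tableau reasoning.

1. a : (∀s.C ⊔ B)?  L(a) = {A, C} ∪ {(∃s.¬C ⊓ ¬B)}
   clash {C, ¬C} at an ∃-successor — a ∈ (∀s.C ⊔ B)
2. Hence a : (∀s.C ⊔ B): entailed.

Yes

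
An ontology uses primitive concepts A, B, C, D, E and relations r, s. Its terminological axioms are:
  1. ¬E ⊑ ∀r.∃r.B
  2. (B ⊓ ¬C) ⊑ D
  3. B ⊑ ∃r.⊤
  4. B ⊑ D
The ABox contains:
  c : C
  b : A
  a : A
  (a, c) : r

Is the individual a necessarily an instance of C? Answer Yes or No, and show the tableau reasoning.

1. a : C?  L(a) = {A} ∪ {¬C}
   open: L(a) ⊇ {A, E, ¬B, ¬C} — a ∉ C possible
2. Hence a : C: not entailed.

No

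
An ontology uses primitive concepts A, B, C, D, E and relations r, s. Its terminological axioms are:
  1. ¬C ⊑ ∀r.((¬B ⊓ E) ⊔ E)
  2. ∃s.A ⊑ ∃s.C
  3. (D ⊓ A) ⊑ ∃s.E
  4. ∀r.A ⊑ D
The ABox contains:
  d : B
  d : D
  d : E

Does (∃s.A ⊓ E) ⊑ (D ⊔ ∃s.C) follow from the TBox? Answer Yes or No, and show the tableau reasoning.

1. (∃s.A ⊓ E) ⊑ (D ⊔ ∃s.C)  ⇔  ((∃s.A ⊓ E) ⊓ (¬D ⊓ ∀s.¬C)) unsat w.r.t. T
   all branches close; clash {D, ¬D} at x₀
2. Hence (∃s.A ⊓ E) ⊑ (D ⊔ ∃s.C): entailed.

Yes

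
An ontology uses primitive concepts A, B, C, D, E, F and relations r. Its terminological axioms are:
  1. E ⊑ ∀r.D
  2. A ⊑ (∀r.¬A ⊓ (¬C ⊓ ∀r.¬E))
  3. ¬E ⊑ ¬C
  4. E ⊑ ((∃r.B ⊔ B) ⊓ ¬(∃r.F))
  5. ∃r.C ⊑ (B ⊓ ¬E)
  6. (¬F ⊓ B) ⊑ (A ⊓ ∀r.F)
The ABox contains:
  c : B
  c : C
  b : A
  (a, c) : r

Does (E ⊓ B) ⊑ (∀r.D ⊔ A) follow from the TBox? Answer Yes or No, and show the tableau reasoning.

Yes

1. (E ⊓ B) ⊑ (∀r.D ⊔ A)  ⇔  ((E ⊓ B) ⊓ (∃r.¬D ⊓ ¬A)) unsat w.r.t. T
   all branches close; clash {A, ¬A} at x₀
2. Hence (E ⊓ B) ⊑ (∀r.D ⊔ A): entailed.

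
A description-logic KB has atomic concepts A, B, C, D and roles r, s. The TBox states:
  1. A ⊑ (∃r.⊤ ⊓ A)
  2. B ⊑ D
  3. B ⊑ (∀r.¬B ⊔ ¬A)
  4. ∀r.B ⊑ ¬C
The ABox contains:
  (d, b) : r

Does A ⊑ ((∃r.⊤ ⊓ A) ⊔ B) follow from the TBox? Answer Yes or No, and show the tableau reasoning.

1. A ⊑ ((∃r.⊤ ⊓ A) ⊔ B)  ⇔  (A ⊓ ((∀r.⊥ ⊔ ¬A) ⊓ ¬B)) unsat w.r.t. T
   all branches close; clash {A, ¬A} at x₀
2. Hence A ⊑ ((∃r.⊤ ⊓ A) ⊔ B): entailed.

Yes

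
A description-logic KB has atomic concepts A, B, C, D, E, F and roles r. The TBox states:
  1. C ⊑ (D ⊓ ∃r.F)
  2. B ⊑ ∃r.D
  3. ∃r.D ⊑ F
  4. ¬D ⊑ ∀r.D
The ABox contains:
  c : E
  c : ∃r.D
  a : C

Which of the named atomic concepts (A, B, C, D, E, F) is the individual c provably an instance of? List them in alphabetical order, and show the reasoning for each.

{E, F}

1. c : A?  L(c) = {E, ∃r.D} ∪ {¬A}
   apply at c: ∃r.D⊑F
   open: L(c) ⊇ {D, E, F, ¬A, ¬C, …} (+ ∃-successors) — c ∉ A possible
2. c : B?  L(c) = {E, ∃r.D} ∪ {¬B}
   apply at c: ∃r.D⊑F
   open: L(c) ⊇ {D, E, F, ¬B, ¬C, …} (+ ∃-successors) — c ∉ B possible
3. c : C?  L(c) = {E, ∃r.D} ∪ {¬C}
   apply at c: ∃r.D⊑F
   open: L(c) ⊇ {D, E, F, ¬C, ∃r.D} (+ ∃-successors) — c ∉ C possible
4. c : D?  L(c) = {E, ∃r.D} ∪ {¬D}
   apply at c: ∃r.D⊑F; ¬D⊑∀r.D
   open: L(c) ⊇ {E, F, ¬C, ¬D, ∀r.D, …} (+ ∃-successors) — c ∉ D possible
5. c : E?  L(c) = {E, ∃r.D} ∪ {¬E}
   clash {E, ¬E} at c — c ∈ E
6. c : F?  L(c) = {E, ∃r.D} ∪ {¬F}
   clash {F, ¬F} at c — c ∈ F
7. Entailed for c: {E, F}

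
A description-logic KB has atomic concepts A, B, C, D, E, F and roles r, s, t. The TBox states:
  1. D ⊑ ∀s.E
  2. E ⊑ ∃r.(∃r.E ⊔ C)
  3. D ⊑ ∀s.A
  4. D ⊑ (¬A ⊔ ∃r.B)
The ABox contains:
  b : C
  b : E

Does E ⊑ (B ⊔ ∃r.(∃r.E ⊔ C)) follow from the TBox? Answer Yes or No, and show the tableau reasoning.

1. E ⊑ (B ⊔ ∃r.(∃r.E ⊔ C))  ⇔  (E ⊓ (¬B ⊓ ∀r.(∀r.¬E ⊓ ¬C))) unsat w.r.t. T
   all branches close; clash {C, ¬C} at an ∃-successor
2. Hence E ⊑ (B ⊔ ∃r.(∃r.E ⊔ C)): entailed.

Yes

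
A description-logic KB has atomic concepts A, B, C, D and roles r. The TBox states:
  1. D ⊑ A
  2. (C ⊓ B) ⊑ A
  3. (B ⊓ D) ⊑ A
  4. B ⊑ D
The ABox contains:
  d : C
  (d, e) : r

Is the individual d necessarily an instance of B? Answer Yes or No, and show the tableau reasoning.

1. d : B?  L(d) = {C} ∪ {¬B}
   open: L(d) ⊇ {C, ¬B, ¬D} — d ∉ B possible
2. Hence d : B: not entailed.

No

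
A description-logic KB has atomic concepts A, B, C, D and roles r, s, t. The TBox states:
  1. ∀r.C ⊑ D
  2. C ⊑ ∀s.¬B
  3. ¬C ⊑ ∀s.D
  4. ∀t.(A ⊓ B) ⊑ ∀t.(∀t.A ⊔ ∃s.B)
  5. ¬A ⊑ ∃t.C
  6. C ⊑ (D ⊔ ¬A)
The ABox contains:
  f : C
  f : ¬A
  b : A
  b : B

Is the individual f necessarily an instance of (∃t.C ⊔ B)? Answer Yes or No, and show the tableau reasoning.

1. f : (∃t.C ⊔ B)?  L(f) = {C, ¬A} ∪ {(∀t.¬C ⊓ ¬B)}
   clash {C, ¬C} at an ∃-successor — f ∈ (∃t.C ⊔ B)
2. Hence f : (∃t.C ⊔ B): entailed.

Yes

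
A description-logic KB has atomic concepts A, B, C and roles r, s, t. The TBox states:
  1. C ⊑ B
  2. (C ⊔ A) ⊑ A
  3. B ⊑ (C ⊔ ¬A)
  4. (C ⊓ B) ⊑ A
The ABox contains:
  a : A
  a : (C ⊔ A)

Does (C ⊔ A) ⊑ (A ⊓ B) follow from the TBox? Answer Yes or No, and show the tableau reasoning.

1. (C ⊔ A) ⊑ (A ⊓ B)  ⇔  ((C ⊔ A) ⊓ (¬A ⊔ ¬B)) unsat w.r.t. T
   apply at x₀: (C ⊔ A)⊑A
   open: L(x₀) ⊇ {A, ¬B, ¬C}
2. Hence (C ⊔ A) ⊑ (A ⊓ B): not entailed.

No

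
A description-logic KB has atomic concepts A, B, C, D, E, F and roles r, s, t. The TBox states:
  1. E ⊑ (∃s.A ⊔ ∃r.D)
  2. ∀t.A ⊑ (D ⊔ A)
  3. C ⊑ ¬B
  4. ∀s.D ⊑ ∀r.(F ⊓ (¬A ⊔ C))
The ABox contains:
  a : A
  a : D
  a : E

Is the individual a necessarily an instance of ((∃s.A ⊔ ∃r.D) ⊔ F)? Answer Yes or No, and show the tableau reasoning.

1. a : ((∃s.A ⊔ ∃r.D) ⊔ F)?  L(a) = {A, D, E} ∪ {((∀s.¬A ⊓ ∀r.¬D) ⊓ ¬F)}
   clash {D, ¬D} at an ∃-successor — a ∈ ((∃s.A ⊔ ∃r.D) ⊔ F)
2. Hence a : ((∃s.A ⊔ ∃r.D) ⊔ F): entailed.

Yes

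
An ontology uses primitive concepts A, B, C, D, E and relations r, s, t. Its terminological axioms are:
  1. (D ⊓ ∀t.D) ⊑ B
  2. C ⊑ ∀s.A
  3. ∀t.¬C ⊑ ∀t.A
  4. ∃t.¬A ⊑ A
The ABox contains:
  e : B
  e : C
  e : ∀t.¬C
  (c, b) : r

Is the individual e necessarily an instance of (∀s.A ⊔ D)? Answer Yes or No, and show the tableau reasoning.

1. e : (∀s.A ⊔ D)?  L(e) = {B, C, ∀t.¬C} ∪ {(∃s.¬A ⊓ ¬D)}
   clash {A, ¬A} at an ∃-successor — e ∈ (∀s.A ⊔ D)
2. Hence e : (∀s.A ⊔ D): entailed.

Yes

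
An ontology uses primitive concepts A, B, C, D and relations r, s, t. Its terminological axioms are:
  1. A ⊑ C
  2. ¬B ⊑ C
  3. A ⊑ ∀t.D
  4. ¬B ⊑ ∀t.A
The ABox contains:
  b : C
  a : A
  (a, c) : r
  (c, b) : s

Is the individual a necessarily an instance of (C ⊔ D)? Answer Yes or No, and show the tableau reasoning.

1. a : (C ⊔ D)?  L(a) = {A} ∪ {(¬C ⊓ ¬D)}
   clash {C, ¬C} at a — a ∈ (C ⊔ D)
2. Hence a : (C ⊔ D): entailed.

Yes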